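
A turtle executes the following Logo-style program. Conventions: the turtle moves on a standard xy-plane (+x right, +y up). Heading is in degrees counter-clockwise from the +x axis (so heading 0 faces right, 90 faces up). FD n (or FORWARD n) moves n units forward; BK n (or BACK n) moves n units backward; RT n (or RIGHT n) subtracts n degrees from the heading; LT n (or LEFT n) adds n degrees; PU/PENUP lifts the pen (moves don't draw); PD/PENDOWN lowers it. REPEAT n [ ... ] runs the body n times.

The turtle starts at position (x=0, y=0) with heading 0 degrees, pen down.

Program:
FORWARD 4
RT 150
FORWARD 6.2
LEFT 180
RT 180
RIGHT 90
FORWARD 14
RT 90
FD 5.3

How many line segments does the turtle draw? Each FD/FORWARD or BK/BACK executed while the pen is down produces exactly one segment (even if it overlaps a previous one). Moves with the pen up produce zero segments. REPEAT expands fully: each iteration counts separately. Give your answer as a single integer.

Answer: 4

Derivation:
Executing turtle program step by step:
Start: pos=(0,0), heading=0, pen down
FD 4: (0,0) -> (4,0) [heading=0, draw]
RT 150: heading 0 -> 210
FD 6.2: (4,0) -> (-1.369,-3.1) [heading=210, draw]
LT 180: heading 210 -> 30
RT 180: heading 30 -> 210
RT 90: heading 210 -> 120
FD 14: (-1.369,-3.1) -> (-8.369,9.024) [heading=120, draw]
RT 90: heading 120 -> 30
FD 5.3: (-8.369,9.024) -> (-3.779,11.674) [heading=30, draw]
Final: pos=(-3.779,11.674), heading=30, 4 segment(s) drawn
Segments drawn: 4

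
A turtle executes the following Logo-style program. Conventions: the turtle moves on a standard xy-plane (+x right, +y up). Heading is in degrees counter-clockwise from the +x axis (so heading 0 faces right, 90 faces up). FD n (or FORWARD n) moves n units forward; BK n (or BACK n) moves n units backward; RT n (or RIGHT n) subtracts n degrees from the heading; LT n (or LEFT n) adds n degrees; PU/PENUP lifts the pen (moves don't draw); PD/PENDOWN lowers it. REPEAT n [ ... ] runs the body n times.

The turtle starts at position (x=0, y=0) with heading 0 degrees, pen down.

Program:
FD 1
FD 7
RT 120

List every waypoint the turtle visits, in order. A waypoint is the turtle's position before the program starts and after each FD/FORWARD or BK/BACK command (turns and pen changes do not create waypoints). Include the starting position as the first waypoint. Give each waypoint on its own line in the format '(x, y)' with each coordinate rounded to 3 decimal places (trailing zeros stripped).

Answer: (0, 0)
(1, 0)
(8, 0)

Derivation:
Executing turtle program step by step:
Start: pos=(0,0), heading=0, pen down
FD 1: (0,0) -> (1,0) [heading=0, draw]
FD 7: (1,0) -> (8,0) [heading=0, draw]
RT 120: heading 0 -> 240
Final: pos=(8,0), heading=240, 2 segment(s) drawn
Waypoints (3 total):
(0, 0)
(1, 0)
(8, 0)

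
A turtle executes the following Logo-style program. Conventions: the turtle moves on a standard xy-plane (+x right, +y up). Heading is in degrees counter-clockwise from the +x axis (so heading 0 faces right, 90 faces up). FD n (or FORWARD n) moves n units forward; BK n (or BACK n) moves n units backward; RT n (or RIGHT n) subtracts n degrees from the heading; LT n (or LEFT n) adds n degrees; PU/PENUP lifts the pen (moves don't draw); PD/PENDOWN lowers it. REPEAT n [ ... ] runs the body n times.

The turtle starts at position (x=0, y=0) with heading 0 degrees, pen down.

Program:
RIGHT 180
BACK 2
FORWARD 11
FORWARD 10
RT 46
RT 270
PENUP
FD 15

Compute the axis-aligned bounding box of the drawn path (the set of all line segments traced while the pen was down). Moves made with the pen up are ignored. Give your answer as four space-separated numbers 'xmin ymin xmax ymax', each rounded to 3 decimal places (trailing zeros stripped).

Answer: -19 0 2 0

Derivation:
Executing turtle program step by step:
Start: pos=(0,0), heading=0, pen down
RT 180: heading 0 -> 180
BK 2: (0,0) -> (2,0) [heading=180, draw]
FD 11: (2,0) -> (-9,0) [heading=180, draw]
FD 10: (-9,0) -> (-19,0) [heading=180, draw]
RT 46: heading 180 -> 134
RT 270: heading 134 -> 224
PU: pen up
FD 15: (-19,0) -> (-29.79,-10.42) [heading=224, move]
Final: pos=(-29.79,-10.42), heading=224, 3 segment(s) drawn

Segment endpoints: x in {-19, -9, 0, 2}, y in {0, 0, 0, 0}
xmin=-19, ymin=0, xmax=2, ymax=0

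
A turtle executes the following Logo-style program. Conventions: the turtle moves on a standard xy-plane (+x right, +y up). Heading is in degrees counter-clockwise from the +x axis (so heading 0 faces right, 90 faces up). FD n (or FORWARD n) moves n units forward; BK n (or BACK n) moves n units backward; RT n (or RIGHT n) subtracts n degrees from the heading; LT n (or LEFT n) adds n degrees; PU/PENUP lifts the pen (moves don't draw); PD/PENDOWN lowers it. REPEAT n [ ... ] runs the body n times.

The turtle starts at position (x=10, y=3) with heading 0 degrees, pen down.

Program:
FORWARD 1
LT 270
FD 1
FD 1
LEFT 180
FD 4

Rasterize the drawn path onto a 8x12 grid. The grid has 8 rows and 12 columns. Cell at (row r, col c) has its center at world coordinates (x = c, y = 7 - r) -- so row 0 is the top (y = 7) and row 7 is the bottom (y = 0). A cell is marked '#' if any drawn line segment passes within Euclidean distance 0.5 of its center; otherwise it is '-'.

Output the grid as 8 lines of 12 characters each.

Segment 0: (10,3) -> (11,3)
Segment 1: (11,3) -> (11,2)
Segment 2: (11,2) -> (11,1)
Segment 3: (11,1) -> (11,5)

Answer: ------------
------------
-----------#
-----------#
----------##
-----------#
-----------#
------------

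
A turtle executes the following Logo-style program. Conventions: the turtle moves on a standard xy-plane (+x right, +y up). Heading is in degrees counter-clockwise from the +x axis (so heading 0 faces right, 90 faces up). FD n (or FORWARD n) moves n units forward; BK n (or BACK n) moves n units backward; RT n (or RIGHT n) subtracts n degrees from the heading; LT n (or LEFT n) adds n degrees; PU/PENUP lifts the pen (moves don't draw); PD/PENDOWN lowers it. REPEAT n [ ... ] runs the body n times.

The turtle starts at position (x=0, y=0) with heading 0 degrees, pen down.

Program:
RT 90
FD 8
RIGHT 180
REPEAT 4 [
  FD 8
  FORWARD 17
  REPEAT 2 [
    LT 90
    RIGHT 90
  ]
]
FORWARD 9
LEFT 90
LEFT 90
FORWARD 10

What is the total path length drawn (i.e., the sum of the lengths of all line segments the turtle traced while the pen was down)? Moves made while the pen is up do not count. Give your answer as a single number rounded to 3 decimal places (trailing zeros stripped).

Answer: 127

Derivation:
Executing turtle program step by step:
Start: pos=(0,0), heading=0, pen down
RT 90: heading 0 -> 270
FD 8: (0,0) -> (0,-8) [heading=270, draw]
RT 180: heading 270 -> 90
REPEAT 4 [
  -- iteration 1/4 --
  FD 8: (0,-8) -> (0,0) [heading=90, draw]
  FD 17: (0,0) -> (0,17) [heading=90, draw]
  REPEAT 2 [
    -- iteration 1/2 --
    LT 90: heading 90 -> 180
    RT 90: heading 180 -> 90
    -- iteration 2/2 --
    LT 90: heading 90 -> 180
    RT 90: heading 180 -> 90
  ]
  -- iteration 2/4 --
  FD 8: (0,17) -> (0,25) [heading=90, draw]
  FD 17: (0,25) -> (0,42) [heading=90, draw]
  REPEAT 2 [
    -- iteration 1/2 --
    LT 90: heading 90 -> 180
    RT 90: heading 180 -> 90
    -- iteration 2/2 --
    LT 90: heading 90 -> 180
    RT 90: heading 180 -> 90
  ]
  -- iteration 3/4 --
  FD 8: (0,42) -> (0,50) [heading=90, draw]
  FD 17: (0,50) -> (0,67) [heading=90, draw]
  REPEAT 2 [
    -- iteration 1/2 --
    LT 90: heading 90 -> 180
    RT 90: heading 180 -> 90
    -- iteration 2/2 --
    LT 90: heading 90 -> 180
    RT 90: heading 180 -> 90
  ]
  -- iteration 4/4 --
  FD 8: (0,67) -> (0,75) [heading=90, draw]
  FD 17: (0,75) -> (0,92) [heading=90, draw]
  REPEAT 2 [
    -- iteration 1/2 --
    LT 90: heading 90 -> 180
    RT 90: heading 180 -> 90
    -- iteration 2/2 --
    LT 90: heading 90 -> 180
    RT 90: heading 180 -> 90
  ]
]
FD 9: (0,92) -> (0,101) [heading=90, draw]
LT 90: heading 90 -> 180
LT 90: heading 180 -> 270
FD 10: (0,101) -> (0,91) [heading=270, draw]
Final: pos=(0,91), heading=270, 11 segment(s) drawn

Segment lengths:
  seg 1: (0,0) -> (0,-8), length = 8
  seg 2: (0,-8) -> (0,0), length = 8
  seg 3: (0,0) -> (0,17), length = 17
  seg 4: (0,17) -> (0,25), length = 8
  seg 5: (0,25) -> (0,42), length = 17
  seg 6: (0,42) -> (0,50), length = 8
  seg 7: (0,50) -> (0,67), length = 17
  seg 8: (0,67) -> (0,75), length = 8
  seg 9: (0,75) -> (0,92), length = 17
  seg 10: (0,92) -> (0,101), length = 9
  seg 11: (0,101) -> (0,91), length = 10
Total = 127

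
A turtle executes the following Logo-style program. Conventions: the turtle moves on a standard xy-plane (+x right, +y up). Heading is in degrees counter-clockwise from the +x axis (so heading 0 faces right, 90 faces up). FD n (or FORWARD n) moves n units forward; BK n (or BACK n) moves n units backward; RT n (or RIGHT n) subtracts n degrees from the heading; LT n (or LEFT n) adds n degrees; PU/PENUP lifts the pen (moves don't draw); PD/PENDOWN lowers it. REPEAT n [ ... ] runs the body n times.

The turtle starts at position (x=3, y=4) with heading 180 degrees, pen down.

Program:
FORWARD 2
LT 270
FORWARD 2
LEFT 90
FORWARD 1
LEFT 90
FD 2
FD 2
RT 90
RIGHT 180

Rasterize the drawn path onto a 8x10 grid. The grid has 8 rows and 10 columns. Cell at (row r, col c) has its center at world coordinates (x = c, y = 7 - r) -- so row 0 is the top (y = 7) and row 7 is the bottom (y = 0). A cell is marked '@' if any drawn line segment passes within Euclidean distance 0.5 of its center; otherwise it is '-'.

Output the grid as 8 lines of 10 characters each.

Segment 0: (3,4) -> (1,4)
Segment 1: (1,4) -> (1,6)
Segment 2: (1,6) -> (0,6)
Segment 3: (0,6) -> (-0,4)
Segment 4: (-0,4) -> (-0,2)

Answer: ----------
@@--------
@@--------
@@@@------
@---------
@---------
----------
----------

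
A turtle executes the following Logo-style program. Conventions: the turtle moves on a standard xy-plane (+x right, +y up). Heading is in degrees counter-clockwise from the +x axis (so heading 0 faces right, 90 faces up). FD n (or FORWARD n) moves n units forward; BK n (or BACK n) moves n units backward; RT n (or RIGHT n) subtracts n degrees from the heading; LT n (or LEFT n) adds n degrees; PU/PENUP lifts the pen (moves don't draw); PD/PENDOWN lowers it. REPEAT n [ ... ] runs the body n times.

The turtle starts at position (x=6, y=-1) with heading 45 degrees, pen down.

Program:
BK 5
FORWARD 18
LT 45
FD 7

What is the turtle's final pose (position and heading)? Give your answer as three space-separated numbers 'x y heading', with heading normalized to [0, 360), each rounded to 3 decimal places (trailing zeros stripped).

Answer: 15.192 15.192 90

Derivation:
Executing turtle program step by step:
Start: pos=(6,-1), heading=45, pen down
BK 5: (6,-1) -> (2.464,-4.536) [heading=45, draw]
FD 18: (2.464,-4.536) -> (15.192,8.192) [heading=45, draw]
LT 45: heading 45 -> 90
FD 7: (15.192,8.192) -> (15.192,15.192) [heading=90, draw]
Final: pos=(15.192,15.192), heading=90, 3 segment(s) drawn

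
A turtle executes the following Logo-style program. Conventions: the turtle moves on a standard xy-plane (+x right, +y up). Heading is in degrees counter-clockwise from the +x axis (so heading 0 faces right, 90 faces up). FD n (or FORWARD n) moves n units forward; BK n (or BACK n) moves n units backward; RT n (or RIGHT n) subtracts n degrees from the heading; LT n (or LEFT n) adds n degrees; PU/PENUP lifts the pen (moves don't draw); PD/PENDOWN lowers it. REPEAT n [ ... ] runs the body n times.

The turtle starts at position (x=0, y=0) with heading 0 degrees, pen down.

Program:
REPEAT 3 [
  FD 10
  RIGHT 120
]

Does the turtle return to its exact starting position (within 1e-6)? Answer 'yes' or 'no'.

Answer: yes

Derivation:
Executing turtle program step by step:
Start: pos=(0,0), heading=0, pen down
REPEAT 3 [
  -- iteration 1/3 --
  FD 10: (0,0) -> (10,0) [heading=0, draw]
  RT 120: heading 0 -> 240
  -- iteration 2/3 --
  FD 10: (10,0) -> (5,-8.66) [heading=240, draw]
  RT 120: heading 240 -> 120
  -- iteration 3/3 --
  FD 10: (5,-8.66) -> (0,0) [heading=120, draw]
  RT 120: heading 120 -> 0
]
Final: pos=(0,0), heading=0, 3 segment(s) drawn

Start position: (0, 0)
Final position: (0, 0)
Distance = 0; < 1e-6 -> CLOSED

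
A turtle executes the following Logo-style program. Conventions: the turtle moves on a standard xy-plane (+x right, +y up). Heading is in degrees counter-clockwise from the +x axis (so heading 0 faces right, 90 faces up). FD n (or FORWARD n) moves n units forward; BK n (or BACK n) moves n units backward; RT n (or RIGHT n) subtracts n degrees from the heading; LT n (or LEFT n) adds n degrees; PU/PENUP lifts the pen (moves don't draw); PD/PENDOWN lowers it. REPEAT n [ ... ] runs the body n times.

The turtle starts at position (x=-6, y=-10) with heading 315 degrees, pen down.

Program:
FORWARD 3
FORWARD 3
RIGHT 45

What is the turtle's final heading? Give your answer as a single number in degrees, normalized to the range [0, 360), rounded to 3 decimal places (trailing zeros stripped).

Answer: 270

Derivation:
Executing turtle program step by step:
Start: pos=(-6,-10), heading=315, pen down
FD 3: (-6,-10) -> (-3.879,-12.121) [heading=315, draw]
FD 3: (-3.879,-12.121) -> (-1.757,-14.243) [heading=315, draw]
RT 45: heading 315 -> 270
Final: pos=(-1.757,-14.243), heading=270, 2 segment(s) drawn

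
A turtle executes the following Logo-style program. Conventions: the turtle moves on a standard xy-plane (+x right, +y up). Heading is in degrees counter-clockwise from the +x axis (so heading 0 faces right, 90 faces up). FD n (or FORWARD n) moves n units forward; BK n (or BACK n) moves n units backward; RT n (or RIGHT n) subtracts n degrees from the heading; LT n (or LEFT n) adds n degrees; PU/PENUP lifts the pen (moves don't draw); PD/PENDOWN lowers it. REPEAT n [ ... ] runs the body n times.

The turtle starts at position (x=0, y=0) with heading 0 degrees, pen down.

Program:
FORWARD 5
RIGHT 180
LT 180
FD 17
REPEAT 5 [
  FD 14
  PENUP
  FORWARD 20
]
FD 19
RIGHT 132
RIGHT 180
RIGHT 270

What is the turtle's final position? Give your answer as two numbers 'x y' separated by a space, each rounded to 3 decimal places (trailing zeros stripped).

Answer: 211 0

Derivation:
Executing turtle program step by step:
Start: pos=(0,0), heading=0, pen down
FD 5: (0,0) -> (5,0) [heading=0, draw]
RT 180: heading 0 -> 180
LT 180: heading 180 -> 0
FD 17: (5,0) -> (22,0) [heading=0, draw]
REPEAT 5 [
  -- iteration 1/5 --
  FD 14: (22,0) -> (36,0) [heading=0, draw]
  PU: pen up
  FD 20: (36,0) -> (56,0) [heading=0, move]
  -- iteration 2/5 --
  FD 14: (56,0) -> (70,0) [heading=0, move]
  PU: pen up
  FD 20: (70,0) -> (90,0) [heading=0, move]
  -- iteration 3/5 --
  FD 14: (90,0) -> (104,0) [heading=0, move]
  PU: pen up
  FD 20: (104,0) -> (124,0) [heading=0, move]
  -- iteration 4/5 --
  FD 14: (124,0) -> (138,0) [heading=0, move]
  PU: pen up
  FD 20: (138,0) -> (158,0) [heading=0, move]
  -- iteration 5/5 --
  FD 14: (158,0) -> (172,0) [heading=0, move]
  PU: pen up
  FD 20: (172,0) -> (192,0) [heading=0, move]
]
FD 19: (192,0) -> (211,0) [heading=0, move]
RT 132: heading 0 -> 228
RT 180: heading 228 -> 48
RT 270: heading 48 -> 138
Final: pos=(211,0), heading=138, 3 segment(s) drawn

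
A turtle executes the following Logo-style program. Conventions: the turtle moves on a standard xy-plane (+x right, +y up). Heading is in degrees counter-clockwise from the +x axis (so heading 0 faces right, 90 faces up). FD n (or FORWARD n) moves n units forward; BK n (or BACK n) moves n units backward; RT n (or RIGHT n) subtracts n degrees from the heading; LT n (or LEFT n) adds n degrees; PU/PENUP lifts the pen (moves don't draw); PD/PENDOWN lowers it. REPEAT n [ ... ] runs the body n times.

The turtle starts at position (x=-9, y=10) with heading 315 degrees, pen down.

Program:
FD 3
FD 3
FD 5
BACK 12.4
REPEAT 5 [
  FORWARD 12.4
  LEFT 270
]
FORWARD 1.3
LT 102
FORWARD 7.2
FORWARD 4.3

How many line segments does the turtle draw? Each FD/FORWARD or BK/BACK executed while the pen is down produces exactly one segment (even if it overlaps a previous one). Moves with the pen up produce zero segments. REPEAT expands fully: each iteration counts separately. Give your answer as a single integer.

Executing turtle program step by step:
Start: pos=(-9,10), heading=315, pen down
FD 3: (-9,10) -> (-6.879,7.879) [heading=315, draw]
FD 3: (-6.879,7.879) -> (-4.757,5.757) [heading=315, draw]
FD 5: (-4.757,5.757) -> (-1.222,2.222) [heading=315, draw]
BK 12.4: (-1.222,2.222) -> (-9.99,10.99) [heading=315, draw]
REPEAT 5 [
  -- iteration 1/5 --
  FD 12.4: (-9.99,10.99) -> (-1.222,2.222) [heading=315, draw]
  LT 270: heading 315 -> 225
  -- iteration 2/5 --
  FD 12.4: (-1.222,2.222) -> (-9.99,-6.546) [heading=225, draw]
  LT 270: heading 225 -> 135
  -- iteration 3/5 --
  FD 12.4: (-9.99,-6.546) -> (-18.758,2.222) [heading=135, draw]
  LT 270: heading 135 -> 45
  -- iteration 4/5 --
  FD 12.4: (-18.758,2.222) -> (-9.99,10.99) [heading=45, draw]
  LT 270: heading 45 -> 315
  -- iteration 5/5 --
  FD 12.4: (-9.99,10.99) -> (-1.222,2.222) [heading=315, draw]
  LT 270: heading 315 -> 225
]
FD 1.3: (-1.222,2.222) -> (-2.141,1.303) [heading=225, draw]
LT 102: heading 225 -> 327
FD 7.2: (-2.141,1.303) -> (3.897,-2.619) [heading=327, draw]
FD 4.3: (3.897,-2.619) -> (7.504,-4.961) [heading=327, draw]
Final: pos=(7.504,-4.961), heading=327, 12 segment(s) drawn
Segments drawn: 12

Answer: 12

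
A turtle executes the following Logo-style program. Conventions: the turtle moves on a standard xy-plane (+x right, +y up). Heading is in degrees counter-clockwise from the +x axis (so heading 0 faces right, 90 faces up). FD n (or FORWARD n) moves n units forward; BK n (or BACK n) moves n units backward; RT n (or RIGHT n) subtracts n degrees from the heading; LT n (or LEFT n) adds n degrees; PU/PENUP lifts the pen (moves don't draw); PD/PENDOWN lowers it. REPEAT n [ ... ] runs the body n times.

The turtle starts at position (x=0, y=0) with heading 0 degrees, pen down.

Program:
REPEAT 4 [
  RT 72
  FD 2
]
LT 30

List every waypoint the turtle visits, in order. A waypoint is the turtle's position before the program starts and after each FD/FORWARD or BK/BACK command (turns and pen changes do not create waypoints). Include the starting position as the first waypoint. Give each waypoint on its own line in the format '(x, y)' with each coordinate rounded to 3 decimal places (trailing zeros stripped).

Answer: (0, 0)
(0.618, -1.902)
(-1, -3.078)
(-2.618, -1.902)
(-2, 0)

Derivation:
Executing turtle program step by step:
Start: pos=(0,0), heading=0, pen down
REPEAT 4 [
  -- iteration 1/4 --
  RT 72: heading 0 -> 288
  FD 2: (0,0) -> (0.618,-1.902) [heading=288, draw]
  -- iteration 2/4 --
  RT 72: heading 288 -> 216
  FD 2: (0.618,-1.902) -> (-1,-3.078) [heading=216, draw]
  -- iteration 3/4 --
  RT 72: heading 216 -> 144
  FD 2: (-1,-3.078) -> (-2.618,-1.902) [heading=144, draw]
  -- iteration 4/4 --
  RT 72: heading 144 -> 72
  FD 2: (-2.618,-1.902) -> (-2,0) [heading=72, draw]
]
LT 30: heading 72 -> 102
Final: pos=(-2,0), heading=102, 4 segment(s) drawn
Waypoints (5 total):
(0, 0)
(0.618, -1.902)
(-1, -3.078)
(-2.618, -1.902)
(-2, 0)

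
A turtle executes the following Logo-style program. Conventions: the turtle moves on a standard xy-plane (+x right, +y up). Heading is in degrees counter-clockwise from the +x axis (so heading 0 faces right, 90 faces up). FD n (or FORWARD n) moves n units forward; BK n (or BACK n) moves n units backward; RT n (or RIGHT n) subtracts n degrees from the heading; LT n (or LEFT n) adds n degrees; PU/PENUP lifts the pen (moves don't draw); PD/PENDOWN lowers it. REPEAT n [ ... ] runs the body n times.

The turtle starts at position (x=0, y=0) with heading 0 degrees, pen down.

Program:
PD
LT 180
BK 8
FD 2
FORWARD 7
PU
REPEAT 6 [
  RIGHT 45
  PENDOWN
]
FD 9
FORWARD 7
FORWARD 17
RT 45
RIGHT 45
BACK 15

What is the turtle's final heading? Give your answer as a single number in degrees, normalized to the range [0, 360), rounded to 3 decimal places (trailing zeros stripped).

Executing turtle program step by step:
Start: pos=(0,0), heading=0, pen down
PD: pen down
LT 180: heading 0 -> 180
BK 8: (0,0) -> (8,0) [heading=180, draw]
FD 2: (8,0) -> (6,0) [heading=180, draw]
FD 7: (6,0) -> (-1,0) [heading=180, draw]
PU: pen up
REPEAT 6 [
  -- iteration 1/6 --
  RT 45: heading 180 -> 135
  PD: pen down
  -- iteration 2/6 --
  RT 45: heading 135 -> 90
  PD: pen down
  -- iteration 3/6 --
  RT 45: heading 90 -> 45
  PD: pen down
  -- iteration 4/6 --
  RT 45: heading 45 -> 0
  PD: pen down
  -- iteration 5/6 --
  RT 45: heading 0 -> 315
  PD: pen down
  -- iteration 6/6 --
  RT 45: heading 315 -> 270
  PD: pen down
]
FD 9: (-1,0) -> (-1,-9) [heading=270, draw]
FD 7: (-1,-9) -> (-1,-16) [heading=270, draw]
FD 17: (-1,-16) -> (-1,-33) [heading=270, draw]
RT 45: heading 270 -> 225
RT 45: heading 225 -> 180
BK 15: (-1,-33) -> (14,-33) [heading=180, draw]
Final: pos=(14,-33), heading=180, 7 segment(s) drawn

Answer: 180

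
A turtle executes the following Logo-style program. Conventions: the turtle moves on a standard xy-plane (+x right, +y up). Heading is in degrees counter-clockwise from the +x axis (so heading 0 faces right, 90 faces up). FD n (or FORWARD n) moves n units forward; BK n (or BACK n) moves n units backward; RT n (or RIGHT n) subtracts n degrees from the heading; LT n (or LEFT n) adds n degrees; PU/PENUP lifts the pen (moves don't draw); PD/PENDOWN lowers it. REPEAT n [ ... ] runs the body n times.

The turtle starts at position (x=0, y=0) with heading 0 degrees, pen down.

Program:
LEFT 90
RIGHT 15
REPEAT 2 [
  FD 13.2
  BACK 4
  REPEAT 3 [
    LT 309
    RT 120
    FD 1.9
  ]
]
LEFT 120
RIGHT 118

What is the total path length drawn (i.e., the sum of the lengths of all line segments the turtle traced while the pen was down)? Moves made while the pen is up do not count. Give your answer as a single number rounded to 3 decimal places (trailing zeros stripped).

Answer: 45.8

Derivation:
Executing turtle program step by step:
Start: pos=(0,0), heading=0, pen down
LT 90: heading 0 -> 90
RT 15: heading 90 -> 75
REPEAT 2 [
  -- iteration 1/2 --
  FD 13.2: (0,0) -> (3.416,12.75) [heading=75, draw]
  BK 4: (3.416,12.75) -> (2.381,8.887) [heading=75, draw]
  REPEAT 3 [
    -- iteration 1/3 --
    LT 309: heading 75 -> 24
    RT 120: heading 24 -> 264
    FD 1.9: (2.381,8.887) -> (2.183,6.997) [heading=264, draw]
    -- iteration 2/3 --
    LT 309: heading 264 -> 213
    RT 120: heading 213 -> 93
    FD 1.9: (2.183,6.997) -> (2.083,8.894) [heading=93, draw]
    -- iteration 3/3 --
    LT 309: heading 93 -> 42
    RT 120: heading 42 -> 282
    FD 1.9: (2.083,8.894) -> (2.478,7.036) [heading=282, draw]
  ]
  -- iteration 2/2 --
  FD 13.2: (2.478,7.036) -> (5.223,-5.876) [heading=282, draw]
  BK 4: (5.223,-5.876) -> (4.391,-1.963) [heading=282, draw]
  REPEAT 3 [
    -- iteration 1/3 --
    LT 309: heading 282 -> 231
    RT 120: heading 231 -> 111
    FD 1.9: (4.391,-1.963) -> (3.71,-0.189) [heading=111, draw]
    -- iteration 2/3 --
    LT 309: heading 111 -> 60
    RT 120: heading 60 -> 300
    FD 1.9: (3.71,-0.189) -> (4.66,-1.835) [heading=300, draw]
    -- iteration 3/3 --
    LT 309: heading 300 -> 249
    RT 120: heading 249 -> 129
    FD 1.9: (4.66,-1.835) -> (3.464,-0.358) [heading=129, draw]
  ]
]
LT 120: heading 129 -> 249
RT 118: heading 249 -> 131
Final: pos=(3.464,-0.358), heading=131, 10 segment(s) drawn

Segment lengths:
  seg 1: (0,0) -> (3.416,12.75), length = 13.2
  seg 2: (3.416,12.75) -> (2.381,8.887), length = 4
  seg 3: (2.381,8.887) -> (2.183,6.997), length = 1.9
  seg 4: (2.183,6.997) -> (2.083,8.894), length = 1.9
  seg 5: (2.083,8.894) -> (2.478,7.036), length = 1.9
  seg 6: (2.478,7.036) -> (5.223,-5.876), length = 13.2
  seg 7: (5.223,-5.876) -> (4.391,-1.963), length = 4
  seg 8: (4.391,-1.963) -> (3.71,-0.189), length = 1.9
  seg 9: (3.71,-0.189) -> (4.66,-1.835), length = 1.9
  seg 10: (4.66,-1.835) -> (3.464,-0.358), length = 1.9
Total = 45.8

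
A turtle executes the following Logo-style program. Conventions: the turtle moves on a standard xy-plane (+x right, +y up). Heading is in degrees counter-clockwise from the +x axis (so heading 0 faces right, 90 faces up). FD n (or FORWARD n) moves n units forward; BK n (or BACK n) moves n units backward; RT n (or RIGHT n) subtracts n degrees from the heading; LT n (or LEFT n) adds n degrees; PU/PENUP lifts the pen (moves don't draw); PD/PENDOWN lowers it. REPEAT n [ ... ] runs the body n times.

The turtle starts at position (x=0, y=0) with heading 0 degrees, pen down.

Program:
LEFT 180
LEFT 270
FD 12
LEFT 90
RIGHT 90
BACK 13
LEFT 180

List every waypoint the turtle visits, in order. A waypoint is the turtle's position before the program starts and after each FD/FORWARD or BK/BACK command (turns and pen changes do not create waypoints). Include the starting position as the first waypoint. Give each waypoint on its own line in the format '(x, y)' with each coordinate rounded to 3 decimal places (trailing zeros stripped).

Executing turtle program step by step:
Start: pos=(0,0), heading=0, pen down
LT 180: heading 0 -> 180
LT 270: heading 180 -> 90
FD 12: (0,0) -> (0,12) [heading=90, draw]
LT 90: heading 90 -> 180
RT 90: heading 180 -> 90
BK 13: (0,12) -> (0,-1) [heading=90, draw]
LT 180: heading 90 -> 270
Final: pos=(0,-1), heading=270, 2 segment(s) drawn
Waypoints (3 total):
(0, 0)
(0, 12)
(0, -1)

Answer: (0, 0)
(0, 12)
(0, -1)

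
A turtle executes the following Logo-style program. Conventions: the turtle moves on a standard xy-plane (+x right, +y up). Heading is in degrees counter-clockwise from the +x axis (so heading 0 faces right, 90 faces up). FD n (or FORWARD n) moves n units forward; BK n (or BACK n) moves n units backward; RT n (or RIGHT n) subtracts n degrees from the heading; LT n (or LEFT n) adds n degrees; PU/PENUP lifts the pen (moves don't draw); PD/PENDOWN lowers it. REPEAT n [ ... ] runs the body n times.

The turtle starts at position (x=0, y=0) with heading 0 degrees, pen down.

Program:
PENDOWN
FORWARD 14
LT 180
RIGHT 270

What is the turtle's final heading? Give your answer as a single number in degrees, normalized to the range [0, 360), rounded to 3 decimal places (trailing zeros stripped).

Answer: 270

Derivation:
Executing turtle program step by step:
Start: pos=(0,0), heading=0, pen down
PD: pen down
FD 14: (0,0) -> (14,0) [heading=0, draw]
LT 180: heading 0 -> 180
RT 270: heading 180 -> 270
Final: pos=(14,0), heading=270, 1 segment(s) drawn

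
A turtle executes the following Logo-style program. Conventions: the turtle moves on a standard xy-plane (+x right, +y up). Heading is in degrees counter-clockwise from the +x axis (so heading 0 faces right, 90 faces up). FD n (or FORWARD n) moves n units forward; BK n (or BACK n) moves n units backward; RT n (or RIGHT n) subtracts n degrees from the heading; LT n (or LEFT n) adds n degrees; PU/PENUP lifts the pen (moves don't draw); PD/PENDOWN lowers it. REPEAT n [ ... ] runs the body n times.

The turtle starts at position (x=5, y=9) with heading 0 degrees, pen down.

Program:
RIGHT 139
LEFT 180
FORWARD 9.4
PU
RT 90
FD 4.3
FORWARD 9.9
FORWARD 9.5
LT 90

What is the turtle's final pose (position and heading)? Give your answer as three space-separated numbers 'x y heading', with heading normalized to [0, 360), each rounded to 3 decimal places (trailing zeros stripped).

Answer: 27.643 -2.72 41

Derivation:
Executing turtle program step by step:
Start: pos=(5,9), heading=0, pen down
RT 139: heading 0 -> 221
LT 180: heading 221 -> 41
FD 9.4: (5,9) -> (12.094,15.167) [heading=41, draw]
PU: pen up
RT 90: heading 41 -> 311
FD 4.3: (12.094,15.167) -> (14.915,11.922) [heading=311, move]
FD 9.9: (14.915,11.922) -> (21.41,4.45) [heading=311, move]
FD 9.5: (21.41,4.45) -> (27.643,-2.72) [heading=311, move]
LT 90: heading 311 -> 41
Final: pos=(27.643,-2.72), heading=41, 1 segment(s) drawn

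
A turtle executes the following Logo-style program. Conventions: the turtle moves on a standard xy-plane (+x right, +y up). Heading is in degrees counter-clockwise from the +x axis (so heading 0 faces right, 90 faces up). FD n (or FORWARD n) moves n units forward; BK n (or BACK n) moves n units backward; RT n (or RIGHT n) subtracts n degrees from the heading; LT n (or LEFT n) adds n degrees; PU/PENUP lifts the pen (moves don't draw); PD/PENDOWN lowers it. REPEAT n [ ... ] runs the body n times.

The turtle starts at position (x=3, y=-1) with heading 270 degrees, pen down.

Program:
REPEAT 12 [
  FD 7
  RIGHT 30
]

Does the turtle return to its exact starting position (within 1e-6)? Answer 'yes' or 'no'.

Executing turtle program step by step:
Start: pos=(3,-1), heading=270, pen down
REPEAT 12 [
  -- iteration 1/12 --
  FD 7: (3,-1) -> (3,-8) [heading=270, draw]
  RT 30: heading 270 -> 240
  -- iteration 2/12 --
  FD 7: (3,-8) -> (-0.5,-14.062) [heading=240, draw]
  RT 30: heading 240 -> 210
  -- iteration 3/12 --
  FD 7: (-0.5,-14.062) -> (-6.562,-17.562) [heading=210, draw]
  RT 30: heading 210 -> 180
  -- iteration 4/12 --
  FD 7: (-6.562,-17.562) -> (-13.562,-17.562) [heading=180, draw]
  RT 30: heading 180 -> 150
  -- iteration 5/12 --
  FD 7: (-13.562,-17.562) -> (-19.624,-14.062) [heading=150, draw]
  RT 30: heading 150 -> 120
  -- iteration 6/12 --
  FD 7: (-19.624,-14.062) -> (-23.124,-8) [heading=120, draw]
  RT 30: heading 120 -> 90
  -- iteration 7/12 --
  FD 7: (-23.124,-8) -> (-23.124,-1) [heading=90, draw]
  RT 30: heading 90 -> 60
  -- iteration 8/12 --
  FD 7: (-23.124,-1) -> (-19.624,5.062) [heading=60, draw]
  RT 30: heading 60 -> 30
  -- iteration 9/12 --
  FD 7: (-19.624,5.062) -> (-13.562,8.562) [heading=30, draw]
  RT 30: heading 30 -> 0
  -- iteration 10/12 --
  FD 7: (-13.562,8.562) -> (-6.562,8.562) [heading=0, draw]
  RT 30: heading 0 -> 330
  -- iteration 11/12 --
  FD 7: (-6.562,8.562) -> (-0.5,5.062) [heading=330, draw]
  RT 30: heading 330 -> 300
  -- iteration 12/12 --
  FD 7: (-0.5,5.062) -> (3,-1) [heading=300, draw]
  RT 30: heading 300 -> 270
]
Final: pos=(3,-1), heading=270, 12 segment(s) drawn

Start position: (3, -1)
Final position: (3, -1)
Distance = 0; < 1e-6 -> CLOSED

Answer: yes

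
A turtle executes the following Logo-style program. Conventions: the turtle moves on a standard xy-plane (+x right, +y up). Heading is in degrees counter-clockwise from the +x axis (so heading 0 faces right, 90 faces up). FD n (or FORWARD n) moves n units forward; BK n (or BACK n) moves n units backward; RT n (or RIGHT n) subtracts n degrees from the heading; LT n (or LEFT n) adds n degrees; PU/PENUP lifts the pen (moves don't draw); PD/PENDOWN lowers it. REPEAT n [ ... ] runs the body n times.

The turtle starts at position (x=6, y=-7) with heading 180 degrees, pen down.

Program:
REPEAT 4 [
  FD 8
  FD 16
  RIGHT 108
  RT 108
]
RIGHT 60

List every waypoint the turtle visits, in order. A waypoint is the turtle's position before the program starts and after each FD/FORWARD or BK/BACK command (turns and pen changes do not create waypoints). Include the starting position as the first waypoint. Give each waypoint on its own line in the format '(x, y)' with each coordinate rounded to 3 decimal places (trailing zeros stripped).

Executing turtle program step by step:
Start: pos=(6,-7), heading=180, pen down
REPEAT 4 [
  -- iteration 1/4 --
  FD 8: (6,-7) -> (-2,-7) [heading=180, draw]
  FD 16: (-2,-7) -> (-18,-7) [heading=180, draw]
  RT 108: heading 180 -> 72
  RT 108: heading 72 -> 324
  -- iteration 2/4 --
  FD 8: (-18,-7) -> (-11.528,-11.702) [heading=324, draw]
  FD 16: (-11.528,-11.702) -> (1.416,-21.107) [heading=324, draw]
  RT 108: heading 324 -> 216
  RT 108: heading 216 -> 108
  -- iteration 3/4 --
  FD 8: (1.416,-21.107) -> (-1.056,-13.498) [heading=108, draw]
  FD 16: (-1.056,-13.498) -> (-6,1.719) [heading=108, draw]
  RT 108: heading 108 -> 0
  RT 108: heading 0 -> 252
  -- iteration 4/4 --
  FD 8: (-6,1.719) -> (-8.472,-5.89) [heading=252, draw]
  FD 16: (-8.472,-5.89) -> (-13.416,-21.107) [heading=252, draw]
  RT 108: heading 252 -> 144
  RT 108: heading 144 -> 36
]
RT 60: heading 36 -> 336
Final: pos=(-13.416,-21.107), heading=336, 8 segment(s) drawn
Waypoints (9 total):
(6, -7)
(-2, -7)
(-18, -7)
(-11.528, -11.702)
(1.416, -21.107)
(-1.056, -13.498)
(-6, 1.719)
(-8.472, -5.89)
(-13.416, -21.107)

Answer: (6, -7)
(-2, -7)
(-18, -7)
(-11.528, -11.702)
(1.416, -21.107)
(-1.056, -13.498)
(-6, 1.719)
(-8.472, -5.89)
(-13.416, -21.107)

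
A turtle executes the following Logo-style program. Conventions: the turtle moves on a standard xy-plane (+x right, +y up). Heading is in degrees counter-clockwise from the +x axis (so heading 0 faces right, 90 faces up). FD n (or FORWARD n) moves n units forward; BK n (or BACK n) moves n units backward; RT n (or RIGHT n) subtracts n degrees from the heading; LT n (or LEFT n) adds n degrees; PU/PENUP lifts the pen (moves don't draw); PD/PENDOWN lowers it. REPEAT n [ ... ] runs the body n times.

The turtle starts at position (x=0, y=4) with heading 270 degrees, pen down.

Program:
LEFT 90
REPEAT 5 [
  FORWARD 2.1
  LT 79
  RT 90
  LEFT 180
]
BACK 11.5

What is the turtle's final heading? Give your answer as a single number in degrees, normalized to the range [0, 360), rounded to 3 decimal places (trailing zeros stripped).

Answer: 125

Derivation:
Executing turtle program step by step:
Start: pos=(0,4), heading=270, pen down
LT 90: heading 270 -> 0
REPEAT 5 [
  -- iteration 1/5 --
  FD 2.1: (0,4) -> (2.1,4) [heading=0, draw]
  LT 79: heading 0 -> 79
  RT 90: heading 79 -> 349
  LT 180: heading 349 -> 169
  -- iteration 2/5 --
  FD 2.1: (2.1,4) -> (0.039,4.401) [heading=169, draw]
  LT 79: heading 169 -> 248
  RT 90: heading 248 -> 158
  LT 180: heading 158 -> 338
  -- iteration 3/5 --
  FD 2.1: (0.039,4.401) -> (1.986,3.614) [heading=338, draw]
  LT 79: heading 338 -> 57
  RT 90: heading 57 -> 327
  LT 180: heading 327 -> 147
  -- iteration 4/5 --
  FD 2.1: (1.986,3.614) -> (0.224,4.758) [heading=147, draw]
  LT 79: heading 147 -> 226
  RT 90: heading 226 -> 136
  LT 180: heading 136 -> 316
  -- iteration 5/5 --
  FD 2.1: (0.224,4.758) -> (1.735,3.299) [heading=316, draw]
  LT 79: heading 316 -> 35
  RT 90: heading 35 -> 305
  LT 180: heading 305 -> 125
]
BK 11.5: (1.735,3.299) -> (8.331,-6.121) [heading=125, draw]
Final: pos=(8.331,-6.121), heading=125, 6 segment(s) drawn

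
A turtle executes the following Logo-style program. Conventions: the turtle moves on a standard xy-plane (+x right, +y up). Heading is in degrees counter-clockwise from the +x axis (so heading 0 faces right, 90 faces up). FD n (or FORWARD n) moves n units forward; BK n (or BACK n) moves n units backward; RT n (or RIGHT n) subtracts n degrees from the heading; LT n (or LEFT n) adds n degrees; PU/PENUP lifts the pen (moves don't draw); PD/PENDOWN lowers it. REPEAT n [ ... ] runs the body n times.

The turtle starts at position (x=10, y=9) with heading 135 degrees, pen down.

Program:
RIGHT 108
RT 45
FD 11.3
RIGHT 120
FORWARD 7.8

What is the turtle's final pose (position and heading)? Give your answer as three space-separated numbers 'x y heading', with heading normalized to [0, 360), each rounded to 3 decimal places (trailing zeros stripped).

Executing turtle program step by step:
Start: pos=(10,9), heading=135, pen down
RT 108: heading 135 -> 27
RT 45: heading 27 -> 342
FD 11.3: (10,9) -> (20.747,5.508) [heading=342, draw]
RT 120: heading 342 -> 222
FD 7.8: (20.747,5.508) -> (14.95,0.289) [heading=222, draw]
Final: pos=(14.95,0.289), heading=222, 2 segment(s) drawn

Answer: 14.95 0.289 222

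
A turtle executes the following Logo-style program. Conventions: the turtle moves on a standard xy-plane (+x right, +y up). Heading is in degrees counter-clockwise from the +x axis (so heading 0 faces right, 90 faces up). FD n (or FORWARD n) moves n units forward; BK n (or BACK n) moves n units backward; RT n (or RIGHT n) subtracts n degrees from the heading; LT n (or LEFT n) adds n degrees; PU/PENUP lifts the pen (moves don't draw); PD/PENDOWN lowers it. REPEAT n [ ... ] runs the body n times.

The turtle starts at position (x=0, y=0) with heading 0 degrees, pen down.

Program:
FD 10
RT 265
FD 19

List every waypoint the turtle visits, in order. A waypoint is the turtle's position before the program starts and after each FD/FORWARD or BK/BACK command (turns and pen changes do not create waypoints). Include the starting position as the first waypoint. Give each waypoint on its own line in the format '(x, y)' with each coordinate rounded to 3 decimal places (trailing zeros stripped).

Executing turtle program step by step:
Start: pos=(0,0), heading=0, pen down
FD 10: (0,0) -> (10,0) [heading=0, draw]
RT 265: heading 0 -> 95
FD 19: (10,0) -> (8.344,18.928) [heading=95, draw]
Final: pos=(8.344,18.928), heading=95, 2 segment(s) drawn
Waypoints (3 total):
(0, 0)
(10, 0)
(8.344, 18.928)

Answer: (0, 0)
(10, 0)
(8.344, 18.928)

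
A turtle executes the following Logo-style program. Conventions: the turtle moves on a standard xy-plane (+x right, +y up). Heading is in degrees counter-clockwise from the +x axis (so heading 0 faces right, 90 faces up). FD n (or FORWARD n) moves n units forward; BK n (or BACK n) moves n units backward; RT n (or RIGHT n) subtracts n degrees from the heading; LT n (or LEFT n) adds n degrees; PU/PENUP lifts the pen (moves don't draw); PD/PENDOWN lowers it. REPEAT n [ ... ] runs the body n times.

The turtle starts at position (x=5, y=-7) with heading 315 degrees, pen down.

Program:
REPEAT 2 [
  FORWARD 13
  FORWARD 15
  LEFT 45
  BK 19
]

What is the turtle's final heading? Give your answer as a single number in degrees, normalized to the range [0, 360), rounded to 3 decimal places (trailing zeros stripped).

Answer: 45

Derivation:
Executing turtle program step by step:
Start: pos=(5,-7), heading=315, pen down
REPEAT 2 [
  -- iteration 1/2 --
  FD 13: (5,-7) -> (14.192,-16.192) [heading=315, draw]
  FD 15: (14.192,-16.192) -> (24.799,-26.799) [heading=315, draw]
  LT 45: heading 315 -> 0
  BK 19: (24.799,-26.799) -> (5.799,-26.799) [heading=0, draw]
  -- iteration 2/2 --
  FD 13: (5.799,-26.799) -> (18.799,-26.799) [heading=0, draw]
  FD 15: (18.799,-26.799) -> (33.799,-26.799) [heading=0, draw]
  LT 45: heading 0 -> 45
  BK 19: (33.799,-26.799) -> (20.364,-40.234) [heading=45, draw]
]
Final: pos=(20.364,-40.234), heading=45, 6 segment(s) drawn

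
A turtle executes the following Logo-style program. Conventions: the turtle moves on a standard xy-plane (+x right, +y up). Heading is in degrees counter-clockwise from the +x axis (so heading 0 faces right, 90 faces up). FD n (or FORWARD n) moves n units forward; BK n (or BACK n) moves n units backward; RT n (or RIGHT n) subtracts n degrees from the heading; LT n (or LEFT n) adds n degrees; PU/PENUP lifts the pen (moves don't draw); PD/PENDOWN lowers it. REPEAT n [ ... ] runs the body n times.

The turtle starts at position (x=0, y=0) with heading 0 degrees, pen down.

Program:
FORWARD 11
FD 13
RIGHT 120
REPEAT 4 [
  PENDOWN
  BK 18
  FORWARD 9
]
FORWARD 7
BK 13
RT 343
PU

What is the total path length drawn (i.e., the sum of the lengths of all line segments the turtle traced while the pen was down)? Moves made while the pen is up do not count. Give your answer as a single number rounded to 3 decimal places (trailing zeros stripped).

Answer: 152

Derivation:
Executing turtle program step by step:
Start: pos=(0,0), heading=0, pen down
FD 11: (0,0) -> (11,0) [heading=0, draw]
FD 13: (11,0) -> (24,0) [heading=0, draw]
RT 120: heading 0 -> 240
REPEAT 4 [
  -- iteration 1/4 --
  PD: pen down
  BK 18: (24,0) -> (33,15.588) [heading=240, draw]
  FD 9: (33,15.588) -> (28.5,7.794) [heading=240, draw]
  -- iteration 2/4 --
  PD: pen down
  BK 18: (28.5,7.794) -> (37.5,23.383) [heading=240, draw]
  FD 9: (37.5,23.383) -> (33,15.588) [heading=240, draw]
  -- iteration 3/4 --
  PD: pen down
  BK 18: (33,15.588) -> (42,31.177) [heading=240, draw]
  FD 9: (42,31.177) -> (37.5,23.383) [heading=240, draw]
  -- iteration 4/4 --
  PD: pen down
  BK 18: (37.5,23.383) -> (46.5,38.971) [heading=240, draw]
  FD 9: (46.5,38.971) -> (42,31.177) [heading=240, draw]
]
FD 7: (42,31.177) -> (38.5,25.115) [heading=240, draw]
BK 13: (38.5,25.115) -> (45,36.373) [heading=240, draw]
RT 343: heading 240 -> 257
PU: pen up
Final: pos=(45,36.373), heading=257, 12 segment(s) drawn

Segment lengths:
  seg 1: (0,0) -> (11,0), length = 11
  seg 2: (11,0) -> (24,0), length = 13
  seg 3: (24,0) -> (33,15.588), length = 18
  seg 4: (33,15.588) -> (28.5,7.794), length = 9
  seg 5: (28.5,7.794) -> (37.5,23.383), length = 18
  seg 6: (37.5,23.383) -> (33,15.588), length = 9
  seg 7: (33,15.588) -> (42,31.177), length = 18
  seg 8: (42,31.177) -> (37.5,23.383), length = 9
  seg 9: (37.5,23.383) -> (46.5,38.971), length = 18
  seg 10: (46.5,38.971) -> (42,31.177), length = 9
  seg 11: (42,31.177) -> (38.5,25.115), length = 7
  seg 12: (38.5,25.115) -> (45,36.373), length = 13
Total = 152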